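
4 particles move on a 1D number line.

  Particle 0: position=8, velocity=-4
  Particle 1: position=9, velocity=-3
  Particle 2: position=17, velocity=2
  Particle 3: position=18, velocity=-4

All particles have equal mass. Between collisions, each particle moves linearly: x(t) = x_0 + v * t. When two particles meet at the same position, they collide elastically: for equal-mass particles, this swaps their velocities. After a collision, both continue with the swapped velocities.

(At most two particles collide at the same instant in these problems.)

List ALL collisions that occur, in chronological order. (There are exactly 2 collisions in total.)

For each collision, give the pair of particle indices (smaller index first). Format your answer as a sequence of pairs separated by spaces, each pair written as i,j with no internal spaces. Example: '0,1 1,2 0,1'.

Answer: 2,3 1,2

Derivation:
Collision at t=1/6: particles 2 and 3 swap velocities; positions: p0=22/3 p1=17/2 p2=52/3 p3=52/3; velocities now: v0=-4 v1=-3 v2=-4 v3=2
Collision at t=9: particles 1 and 2 swap velocities; positions: p0=-28 p1=-18 p2=-18 p3=35; velocities now: v0=-4 v1=-4 v2=-3 v3=2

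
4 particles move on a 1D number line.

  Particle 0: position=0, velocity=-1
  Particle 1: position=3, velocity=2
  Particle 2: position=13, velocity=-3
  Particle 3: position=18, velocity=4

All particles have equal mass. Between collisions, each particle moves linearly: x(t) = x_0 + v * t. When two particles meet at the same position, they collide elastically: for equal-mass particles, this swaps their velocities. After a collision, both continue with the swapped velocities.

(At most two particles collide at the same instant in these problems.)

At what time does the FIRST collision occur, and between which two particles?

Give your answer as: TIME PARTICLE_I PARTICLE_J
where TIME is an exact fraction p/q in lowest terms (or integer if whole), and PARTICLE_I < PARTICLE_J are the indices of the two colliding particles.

Answer: 2 1 2

Derivation:
Pair (0,1): pos 0,3 vel -1,2 -> not approaching (rel speed -3 <= 0)
Pair (1,2): pos 3,13 vel 2,-3 -> gap=10, closing at 5/unit, collide at t=2
Pair (2,3): pos 13,18 vel -3,4 -> not approaching (rel speed -7 <= 0)
Earliest collision: t=2 between 1 and 2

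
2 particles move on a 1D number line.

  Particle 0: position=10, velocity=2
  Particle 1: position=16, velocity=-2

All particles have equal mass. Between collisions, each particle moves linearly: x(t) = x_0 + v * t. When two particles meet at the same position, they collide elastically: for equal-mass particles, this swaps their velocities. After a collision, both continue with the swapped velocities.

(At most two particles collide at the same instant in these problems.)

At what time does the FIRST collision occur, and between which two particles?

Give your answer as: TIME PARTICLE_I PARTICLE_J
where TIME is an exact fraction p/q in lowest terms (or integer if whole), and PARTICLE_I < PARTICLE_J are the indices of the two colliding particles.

Pair (0,1): pos 10,16 vel 2,-2 -> gap=6, closing at 4/unit, collide at t=3/2
Earliest collision: t=3/2 between 0 and 1

Answer: 3/2 0 1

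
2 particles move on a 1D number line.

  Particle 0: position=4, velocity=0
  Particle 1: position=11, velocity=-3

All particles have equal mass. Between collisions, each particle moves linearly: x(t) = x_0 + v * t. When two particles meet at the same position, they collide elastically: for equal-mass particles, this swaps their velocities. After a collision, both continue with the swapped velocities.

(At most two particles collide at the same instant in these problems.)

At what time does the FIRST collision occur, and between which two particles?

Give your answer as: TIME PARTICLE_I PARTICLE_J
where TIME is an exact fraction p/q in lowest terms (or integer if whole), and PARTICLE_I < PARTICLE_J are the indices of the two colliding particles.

Pair (0,1): pos 4,11 vel 0,-3 -> gap=7, closing at 3/unit, collide at t=7/3
Earliest collision: t=7/3 between 0 and 1

Answer: 7/3 0 1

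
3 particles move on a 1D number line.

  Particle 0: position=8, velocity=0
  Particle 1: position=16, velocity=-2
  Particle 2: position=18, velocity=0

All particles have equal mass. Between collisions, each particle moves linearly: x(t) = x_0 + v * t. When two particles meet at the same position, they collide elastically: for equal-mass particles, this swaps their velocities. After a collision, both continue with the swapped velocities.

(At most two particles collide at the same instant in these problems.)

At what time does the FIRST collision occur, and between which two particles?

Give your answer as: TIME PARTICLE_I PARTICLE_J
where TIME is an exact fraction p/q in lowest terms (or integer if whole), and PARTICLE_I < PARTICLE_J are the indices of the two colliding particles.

Pair (0,1): pos 8,16 vel 0,-2 -> gap=8, closing at 2/unit, collide at t=4
Pair (1,2): pos 16,18 vel -2,0 -> not approaching (rel speed -2 <= 0)
Earliest collision: t=4 between 0 and 1

Answer: 4 0 1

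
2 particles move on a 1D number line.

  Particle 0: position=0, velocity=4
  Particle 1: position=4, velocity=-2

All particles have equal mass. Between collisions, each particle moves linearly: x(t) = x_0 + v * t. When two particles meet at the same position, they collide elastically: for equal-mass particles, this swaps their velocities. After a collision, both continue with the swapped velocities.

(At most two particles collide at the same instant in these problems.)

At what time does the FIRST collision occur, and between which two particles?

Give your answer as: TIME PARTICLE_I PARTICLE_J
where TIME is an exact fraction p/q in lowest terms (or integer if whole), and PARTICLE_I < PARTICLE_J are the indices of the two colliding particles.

Answer: 2/3 0 1

Derivation:
Pair (0,1): pos 0,4 vel 4,-2 -> gap=4, closing at 6/unit, collide at t=2/3
Earliest collision: t=2/3 between 0 and 1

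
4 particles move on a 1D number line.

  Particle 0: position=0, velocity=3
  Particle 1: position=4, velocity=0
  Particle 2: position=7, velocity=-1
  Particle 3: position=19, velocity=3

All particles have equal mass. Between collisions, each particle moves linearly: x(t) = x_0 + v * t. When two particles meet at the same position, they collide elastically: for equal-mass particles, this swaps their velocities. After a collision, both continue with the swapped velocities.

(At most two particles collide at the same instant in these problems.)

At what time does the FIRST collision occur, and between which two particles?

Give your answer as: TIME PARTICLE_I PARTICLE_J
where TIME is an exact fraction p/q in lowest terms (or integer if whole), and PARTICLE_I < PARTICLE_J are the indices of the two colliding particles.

Answer: 4/3 0 1

Derivation:
Pair (0,1): pos 0,4 vel 3,0 -> gap=4, closing at 3/unit, collide at t=4/3
Pair (1,2): pos 4,7 vel 0,-1 -> gap=3, closing at 1/unit, collide at t=3
Pair (2,3): pos 7,19 vel -1,3 -> not approaching (rel speed -4 <= 0)
Earliest collision: t=4/3 between 0 and 1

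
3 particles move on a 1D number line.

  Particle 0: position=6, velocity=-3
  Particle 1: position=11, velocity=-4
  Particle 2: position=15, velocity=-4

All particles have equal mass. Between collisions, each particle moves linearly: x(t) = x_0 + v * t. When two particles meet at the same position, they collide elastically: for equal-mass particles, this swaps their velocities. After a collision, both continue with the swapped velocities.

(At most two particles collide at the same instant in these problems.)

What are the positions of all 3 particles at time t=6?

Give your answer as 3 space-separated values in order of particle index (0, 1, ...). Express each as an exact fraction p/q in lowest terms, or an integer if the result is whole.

Collision at t=5: particles 0 and 1 swap velocities; positions: p0=-9 p1=-9 p2=-5; velocities now: v0=-4 v1=-3 v2=-4
Advance to t=6 (no further collisions before then); velocities: v0=-4 v1=-3 v2=-4; positions = -13 -12 -9

Answer: -13 -12 -9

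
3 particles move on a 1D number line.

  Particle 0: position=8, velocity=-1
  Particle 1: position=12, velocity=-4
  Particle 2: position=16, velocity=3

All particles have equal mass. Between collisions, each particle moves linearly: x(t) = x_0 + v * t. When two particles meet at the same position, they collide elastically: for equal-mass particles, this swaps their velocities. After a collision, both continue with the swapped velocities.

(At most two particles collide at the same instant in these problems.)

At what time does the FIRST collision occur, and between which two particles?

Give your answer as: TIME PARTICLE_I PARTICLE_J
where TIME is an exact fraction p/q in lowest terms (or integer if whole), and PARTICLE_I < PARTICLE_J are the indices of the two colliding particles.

Pair (0,1): pos 8,12 vel -1,-4 -> gap=4, closing at 3/unit, collide at t=4/3
Pair (1,2): pos 12,16 vel -4,3 -> not approaching (rel speed -7 <= 0)
Earliest collision: t=4/3 between 0 and 1

Answer: 4/3 0 1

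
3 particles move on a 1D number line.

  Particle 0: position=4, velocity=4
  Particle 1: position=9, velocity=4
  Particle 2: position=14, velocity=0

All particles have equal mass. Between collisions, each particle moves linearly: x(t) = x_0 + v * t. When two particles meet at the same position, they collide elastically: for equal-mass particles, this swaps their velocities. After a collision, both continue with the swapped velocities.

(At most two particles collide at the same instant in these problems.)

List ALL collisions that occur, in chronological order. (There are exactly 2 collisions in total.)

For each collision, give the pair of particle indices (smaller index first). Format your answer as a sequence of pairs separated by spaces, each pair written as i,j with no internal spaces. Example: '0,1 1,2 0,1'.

Collision at t=5/4: particles 1 and 2 swap velocities; positions: p0=9 p1=14 p2=14; velocities now: v0=4 v1=0 v2=4
Collision at t=5/2: particles 0 and 1 swap velocities; positions: p0=14 p1=14 p2=19; velocities now: v0=0 v1=4 v2=4

Answer: 1,2 0,1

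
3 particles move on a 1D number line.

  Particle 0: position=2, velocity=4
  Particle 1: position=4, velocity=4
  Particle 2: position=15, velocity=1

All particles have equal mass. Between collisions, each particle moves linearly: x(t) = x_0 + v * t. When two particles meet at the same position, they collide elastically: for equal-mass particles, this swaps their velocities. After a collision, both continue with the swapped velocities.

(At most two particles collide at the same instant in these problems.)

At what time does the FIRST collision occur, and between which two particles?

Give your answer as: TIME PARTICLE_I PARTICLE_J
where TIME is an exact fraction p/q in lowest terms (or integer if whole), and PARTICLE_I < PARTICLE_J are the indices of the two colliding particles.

Pair (0,1): pos 2,4 vel 4,4 -> not approaching (rel speed 0 <= 0)
Pair (1,2): pos 4,15 vel 4,1 -> gap=11, closing at 3/unit, collide at t=11/3
Earliest collision: t=11/3 between 1 and 2

Answer: 11/3 1 2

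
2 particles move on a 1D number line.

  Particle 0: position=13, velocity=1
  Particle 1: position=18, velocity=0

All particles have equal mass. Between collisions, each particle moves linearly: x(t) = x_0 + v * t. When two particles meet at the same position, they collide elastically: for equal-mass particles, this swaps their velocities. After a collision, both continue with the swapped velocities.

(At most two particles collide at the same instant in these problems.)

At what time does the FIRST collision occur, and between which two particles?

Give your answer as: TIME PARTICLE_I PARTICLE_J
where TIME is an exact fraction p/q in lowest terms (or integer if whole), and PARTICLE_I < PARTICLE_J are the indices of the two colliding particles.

Answer: 5 0 1

Derivation:
Pair (0,1): pos 13,18 vel 1,0 -> gap=5, closing at 1/unit, collide at t=5
Earliest collision: t=5 between 0 and 1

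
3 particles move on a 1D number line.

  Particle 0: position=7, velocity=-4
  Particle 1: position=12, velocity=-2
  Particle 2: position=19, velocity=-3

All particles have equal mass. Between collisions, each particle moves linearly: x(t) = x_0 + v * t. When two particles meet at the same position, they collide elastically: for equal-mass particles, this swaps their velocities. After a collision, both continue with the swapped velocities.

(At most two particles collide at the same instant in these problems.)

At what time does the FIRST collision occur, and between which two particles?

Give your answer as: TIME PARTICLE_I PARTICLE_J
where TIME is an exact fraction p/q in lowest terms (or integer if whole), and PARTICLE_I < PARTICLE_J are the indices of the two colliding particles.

Pair (0,1): pos 7,12 vel -4,-2 -> not approaching (rel speed -2 <= 0)
Pair (1,2): pos 12,19 vel -2,-3 -> gap=7, closing at 1/unit, collide at t=7
Earliest collision: t=7 between 1 and 2

Answer: 7 1 2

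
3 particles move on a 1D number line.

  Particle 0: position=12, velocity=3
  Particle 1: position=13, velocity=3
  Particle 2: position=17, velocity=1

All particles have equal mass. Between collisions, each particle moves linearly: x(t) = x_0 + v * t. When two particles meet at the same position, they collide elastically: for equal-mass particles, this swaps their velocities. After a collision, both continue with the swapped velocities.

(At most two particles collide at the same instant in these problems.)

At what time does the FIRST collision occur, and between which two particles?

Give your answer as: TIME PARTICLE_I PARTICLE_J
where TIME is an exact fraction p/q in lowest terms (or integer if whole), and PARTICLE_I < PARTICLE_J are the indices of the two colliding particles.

Answer: 2 1 2

Derivation:
Pair (0,1): pos 12,13 vel 3,3 -> not approaching (rel speed 0 <= 0)
Pair (1,2): pos 13,17 vel 3,1 -> gap=4, closing at 2/unit, collide at t=2
Earliest collision: t=2 between 1 and 2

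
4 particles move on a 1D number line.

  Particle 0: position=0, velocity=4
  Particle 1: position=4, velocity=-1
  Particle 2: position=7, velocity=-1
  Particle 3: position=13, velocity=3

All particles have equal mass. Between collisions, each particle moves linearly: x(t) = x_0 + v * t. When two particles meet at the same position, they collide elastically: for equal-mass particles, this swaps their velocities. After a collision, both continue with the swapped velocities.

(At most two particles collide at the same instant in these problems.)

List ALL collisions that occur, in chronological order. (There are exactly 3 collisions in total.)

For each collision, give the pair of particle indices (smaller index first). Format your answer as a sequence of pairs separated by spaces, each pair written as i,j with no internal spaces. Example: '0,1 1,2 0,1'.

Collision at t=4/5: particles 0 and 1 swap velocities; positions: p0=16/5 p1=16/5 p2=31/5 p3=77/5; velocities now: v0=-1 v1=4 v2=-1 v3=3
Collision at t=7/5: particles 1 and 2 swap velocities; positions: p0=13/5 p1=28/5 p2=28/5 p3=86/5; velocities now: v0=-1 v1=-1 v2=4 v3=3
Collision at t=13: particles 2 and 3 swap velocities; positions: p0=-9 p1=-6 p2=52 p3=52; velocities now: v0=-1 v1=-1 v2=3 v3=4

Answer: 0,1 1,2 2,3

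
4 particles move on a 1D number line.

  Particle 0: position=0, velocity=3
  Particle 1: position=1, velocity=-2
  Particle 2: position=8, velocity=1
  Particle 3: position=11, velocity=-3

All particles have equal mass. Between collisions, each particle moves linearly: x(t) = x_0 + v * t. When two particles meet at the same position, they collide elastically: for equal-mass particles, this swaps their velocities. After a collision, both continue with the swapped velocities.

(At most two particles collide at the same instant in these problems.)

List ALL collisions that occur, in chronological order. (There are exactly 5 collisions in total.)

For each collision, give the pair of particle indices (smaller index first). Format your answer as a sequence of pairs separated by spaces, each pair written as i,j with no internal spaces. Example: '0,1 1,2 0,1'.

Collision at t=1/5: particles 0 and 1 swap velocities; positions: p0=3/5 p1=3/5 p2=41/5 p3=52/5; velocities now: v0=-2 v1=3 v2=1 v3=-3
Collision at t=3/4: particles 2 and 3 swap velocities; positions: p0=-1/2 p1=9/4 p2=35/4 p3=35/4; velocities now: v0=-2 v1=3 v2=-3 v3=1
Collision at t=11/6: particles 1 and 2 swap velocities; positions: p0=-8/3 p1=11/2 p2=11/2 p3=59/6; velocities now: v0=-2 v1=-3 v2=3 v3=1
Collision at t=4: particles 2 and 3 swap velocities; positions: p0=-7 p1=-1 p2=12 p3=12; velocities now: v0=-2 v1=-3 v2=1 v3=3
Collision at t=10: particles 0 and 1 swap velocities; positions: p0=-19 p1=-19 p2=18 p3=30; velocities now: v0=-3 v1=-2 v2=1 v3=3

Answer: 0,1 2,3 1,2 2,3 0,1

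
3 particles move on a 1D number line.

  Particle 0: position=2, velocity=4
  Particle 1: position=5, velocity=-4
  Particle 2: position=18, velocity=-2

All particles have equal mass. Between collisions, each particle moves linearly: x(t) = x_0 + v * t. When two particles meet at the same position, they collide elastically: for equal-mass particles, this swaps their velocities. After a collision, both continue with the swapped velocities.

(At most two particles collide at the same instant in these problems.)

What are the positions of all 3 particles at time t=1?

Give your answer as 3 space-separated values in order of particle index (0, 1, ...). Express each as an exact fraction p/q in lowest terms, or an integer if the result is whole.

Collision at t=3/8: particles 0 and 1 swap velocities; positions: p0=7/2 p1=7/2 p2=69/4; velocities now: v0=-4 v1=4 v2=-2
Advance to t=1 (no further collisions before then); velocities: v0=-4 v1=4 v2=-2; positions = 1 6 16

Answer: 1 6 16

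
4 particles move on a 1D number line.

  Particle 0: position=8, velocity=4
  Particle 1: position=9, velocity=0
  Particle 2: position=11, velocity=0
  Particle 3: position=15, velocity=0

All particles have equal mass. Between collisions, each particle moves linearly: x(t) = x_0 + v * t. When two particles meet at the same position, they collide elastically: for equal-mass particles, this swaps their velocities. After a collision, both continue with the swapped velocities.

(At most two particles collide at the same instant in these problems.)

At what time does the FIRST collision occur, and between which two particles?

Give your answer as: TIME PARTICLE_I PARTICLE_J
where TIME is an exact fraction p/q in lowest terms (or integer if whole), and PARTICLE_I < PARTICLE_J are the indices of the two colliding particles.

Answer: 1/4 0 1

Derivation:
Pair (0,1): pos 8,9 vel 4,0 -> gap=1, closing at 4/unit, collide at t=1/4
Pair (1,2): pos 9,11 vel 0,0 -> not approaching (rel speed 0 <= 0)
Pair (2,3): pos 11,15 vel 0,0 -> not approaching (rel speed 0 <= 0)
Earliest collision: t=1/4 between 0 and 1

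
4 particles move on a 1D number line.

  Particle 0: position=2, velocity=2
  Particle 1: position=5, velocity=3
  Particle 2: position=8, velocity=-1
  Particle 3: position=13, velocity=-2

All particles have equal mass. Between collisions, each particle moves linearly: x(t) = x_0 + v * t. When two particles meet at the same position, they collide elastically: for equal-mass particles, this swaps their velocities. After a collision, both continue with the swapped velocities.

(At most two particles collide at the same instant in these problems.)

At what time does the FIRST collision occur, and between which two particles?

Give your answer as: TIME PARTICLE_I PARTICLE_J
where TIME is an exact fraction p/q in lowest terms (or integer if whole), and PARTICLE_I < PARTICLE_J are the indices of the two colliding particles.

Answer: 3/4 1 2

Derivation:
Pair (0,1): pos 2,5 vel 2,3 -> not approaching (rel speed -1 <= 0)
Pair (1,2): pos 5,8 vel 3,-1 -> gap=3, closing at 4/unit, collide at t=3/4
Pair (2,3): pos 8,13 vel -1,-2 -> gap=5, closing at 1/unit, collide at t=5
Earliest collision: t=3/4 between 1 and 2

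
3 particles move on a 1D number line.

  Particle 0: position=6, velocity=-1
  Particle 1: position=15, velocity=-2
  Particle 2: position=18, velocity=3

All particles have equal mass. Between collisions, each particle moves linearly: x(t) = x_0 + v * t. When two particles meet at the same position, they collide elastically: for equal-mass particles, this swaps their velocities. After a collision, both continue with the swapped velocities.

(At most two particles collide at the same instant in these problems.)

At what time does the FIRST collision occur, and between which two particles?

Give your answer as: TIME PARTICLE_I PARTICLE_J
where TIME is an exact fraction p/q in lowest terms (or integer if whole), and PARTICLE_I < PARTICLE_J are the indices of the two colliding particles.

Answer: 9 0 1

Derivation:
Pair (0,1): pos 6,15 vel -1,-2 -> gap=9, closing at 1/unit, collide at t=9
Pair (1,2): pos 15,18 vel -2,3 -> not approaching (rel speed -5 <= 0)
Earliest collision: t=9 between 0 and 1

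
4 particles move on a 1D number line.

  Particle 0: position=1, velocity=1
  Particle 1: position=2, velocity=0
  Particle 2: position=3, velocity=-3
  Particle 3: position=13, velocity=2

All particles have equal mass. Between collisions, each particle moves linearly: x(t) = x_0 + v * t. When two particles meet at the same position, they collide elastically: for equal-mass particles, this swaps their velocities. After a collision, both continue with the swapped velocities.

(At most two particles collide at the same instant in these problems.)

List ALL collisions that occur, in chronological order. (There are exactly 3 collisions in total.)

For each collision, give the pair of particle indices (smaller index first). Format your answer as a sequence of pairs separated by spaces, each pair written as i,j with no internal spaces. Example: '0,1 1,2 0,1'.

Collision at t=1/3: particles 1 and 2 swap velocities; positions: p0=4/3 p1=2 p2=2 p3=41/3; velocities now: v0=1 v1=-3 v2=0 v3=2
Collision at t=1/2: particles 0 and 1 swap velocities; positions: p0=3/2 p1=3/2 p2=2 p3=14; velocities now: v0=-3 v1=1 v2=0 v3=2
Collision at t=1: particles 1 and 2 swap velocities; positions: p0=0 p1=2 p2=2 p3=15; velocities now: v0=-3 v1=0 v2=1 v3=2

Answer: 1,2 0,1 1,2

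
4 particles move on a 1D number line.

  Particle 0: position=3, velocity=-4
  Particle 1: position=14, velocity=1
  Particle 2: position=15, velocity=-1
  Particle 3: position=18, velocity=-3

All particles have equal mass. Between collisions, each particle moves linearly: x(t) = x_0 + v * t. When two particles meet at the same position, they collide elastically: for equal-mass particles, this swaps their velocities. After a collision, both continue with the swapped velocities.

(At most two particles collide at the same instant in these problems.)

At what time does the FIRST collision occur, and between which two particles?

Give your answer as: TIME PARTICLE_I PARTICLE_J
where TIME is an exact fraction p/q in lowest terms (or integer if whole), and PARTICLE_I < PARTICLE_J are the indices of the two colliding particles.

Answer: 1/2 1 2

Derivation:
Pair (0,1): pos 3,14 vel -4,1 -> not approaching (rel speed -5 <= 0)
Pair (1,2): pos 14,15 vel 1,-1 -> gap=1, closing at 2/unit, collide at t=1/2
Pair (2,3): pos 15,18 vel -1,-3 -> gap=3, closing at 2/unit, collide at t=3/2
Earliest collision: t=1/2 between 1 and 2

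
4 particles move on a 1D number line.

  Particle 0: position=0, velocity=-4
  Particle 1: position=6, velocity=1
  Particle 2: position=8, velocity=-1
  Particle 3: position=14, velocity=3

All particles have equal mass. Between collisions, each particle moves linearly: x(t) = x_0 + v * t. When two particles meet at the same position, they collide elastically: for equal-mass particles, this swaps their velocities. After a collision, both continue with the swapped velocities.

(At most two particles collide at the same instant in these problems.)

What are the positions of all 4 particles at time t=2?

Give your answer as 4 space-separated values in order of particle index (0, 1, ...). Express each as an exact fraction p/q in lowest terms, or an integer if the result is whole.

Collision at t=1: particles 1 and 2 swap velocities; positions: p0=-4 p1=7 p2=7 p3=17; velocities now: v0=-4 v1=-1 v2=1 v3=3
Advance to t=2 (no further collisions before then); velocities: v0=-4 v1=-1 v2=1 v3=3; positions = -8 6 8 20

Answer: -8 6 8 20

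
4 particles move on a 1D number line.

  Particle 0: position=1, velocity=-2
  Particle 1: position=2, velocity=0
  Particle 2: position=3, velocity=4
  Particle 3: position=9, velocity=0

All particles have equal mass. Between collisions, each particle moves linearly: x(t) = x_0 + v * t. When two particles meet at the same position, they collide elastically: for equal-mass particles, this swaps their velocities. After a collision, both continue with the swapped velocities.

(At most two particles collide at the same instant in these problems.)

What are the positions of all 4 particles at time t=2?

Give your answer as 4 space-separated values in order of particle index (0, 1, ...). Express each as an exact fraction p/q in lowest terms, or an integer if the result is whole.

Collision at t=3/2: particles 2 and 3 swap velocities; positions: p0=-2 p1=2 p2=9 p3=9; velocities now: v0=-2 v1=0 v2=0 v3=4
Advance to t=2 (no further collisions before then); velocities: v0=-2 v1=0 v2=0 v3=4; positions = -3 2 9 11

Answer: -3 2 9 11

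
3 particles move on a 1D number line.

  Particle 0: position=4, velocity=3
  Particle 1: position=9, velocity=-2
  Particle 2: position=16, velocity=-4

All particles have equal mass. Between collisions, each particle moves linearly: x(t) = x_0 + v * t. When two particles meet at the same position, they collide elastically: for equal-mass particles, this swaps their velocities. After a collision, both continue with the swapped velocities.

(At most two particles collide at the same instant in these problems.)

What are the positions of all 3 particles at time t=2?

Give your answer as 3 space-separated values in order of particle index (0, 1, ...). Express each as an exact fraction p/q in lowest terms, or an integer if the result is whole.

Answer: 5 8 10

Derivation:
Collision at t=1: particles 0 and 1 swap velocities; positions: p0=7 p1=7 p2=12; velocities now: v0=-2 v1=3 v2=-4
Collision at t=12/7: particles 1 and 2 swap velocities; positions: p0=39/7 p1=64/7 p2=64/7; velocities now: v0=-2 v1=-4 v2=3
Advance to t=2 (no further collisions before then); velocities: v0=-2 v1=-4 v2=3; positions = 5 8 10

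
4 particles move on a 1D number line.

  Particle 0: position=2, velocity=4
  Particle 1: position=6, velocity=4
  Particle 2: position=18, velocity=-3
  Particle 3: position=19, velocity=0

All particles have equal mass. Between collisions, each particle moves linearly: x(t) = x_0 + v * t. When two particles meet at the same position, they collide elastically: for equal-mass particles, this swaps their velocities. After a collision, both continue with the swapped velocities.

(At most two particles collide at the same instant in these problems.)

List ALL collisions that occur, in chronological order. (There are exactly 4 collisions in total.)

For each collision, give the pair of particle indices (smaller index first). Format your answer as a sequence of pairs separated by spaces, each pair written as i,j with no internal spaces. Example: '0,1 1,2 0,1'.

Answer: 1,2 0,1 2,3 1,2

Derivation:
Collision at t=12/7: particles 1 and 2 swap velocities; positions: p0=62/7 p1=90/7 p2=90/7 p3=19; velocities now: v0=4 v1=-3 v2=4 v3=0
Collision at t=16/7: particles 0 and 1 swap velocities; positions: p0=78/7 p1=78/7 p2=106/7 p3=19; velocities now: v0=-3 v1=4 v2=4 v3=0
Collision at t=13/4: particles 2 and 3 swap velocities; positions: p0=33/4 p1=15 p2=19 p3=19; velocities now: v0=-3 v1=4 v2=0 v3=4
Collision at t=17/4: particles 1 and 2 swap velocities; positions: p0=21/4 p1=19 p2=19 p3=23; velocities now: v0=-3 v1=0 v2=4 v3=4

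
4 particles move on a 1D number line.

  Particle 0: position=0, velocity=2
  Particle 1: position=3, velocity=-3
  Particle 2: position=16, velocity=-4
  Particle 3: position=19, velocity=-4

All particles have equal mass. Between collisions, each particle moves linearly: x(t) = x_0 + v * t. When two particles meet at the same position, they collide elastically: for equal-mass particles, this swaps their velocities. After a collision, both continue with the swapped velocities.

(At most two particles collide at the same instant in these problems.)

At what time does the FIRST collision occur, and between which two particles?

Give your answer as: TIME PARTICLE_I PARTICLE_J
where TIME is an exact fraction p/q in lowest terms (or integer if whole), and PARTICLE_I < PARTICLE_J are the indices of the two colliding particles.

Answer: 3/5 0 1

Derivation:
Pair (0,1): pos 0,3 vel 2,-3 -> gap=3, closing at 5/unit, collide at t=3/5
Pair (1,2): pos 3,16 vel -3,-4 -> gap=13, closing at 1/unit, collide at t=13
Pair (2,3): pos 16,19 vel -4,-4 -> not approaching (rel speed 0 <= 0)
Earliest collision: t=3/5 between 0 and 1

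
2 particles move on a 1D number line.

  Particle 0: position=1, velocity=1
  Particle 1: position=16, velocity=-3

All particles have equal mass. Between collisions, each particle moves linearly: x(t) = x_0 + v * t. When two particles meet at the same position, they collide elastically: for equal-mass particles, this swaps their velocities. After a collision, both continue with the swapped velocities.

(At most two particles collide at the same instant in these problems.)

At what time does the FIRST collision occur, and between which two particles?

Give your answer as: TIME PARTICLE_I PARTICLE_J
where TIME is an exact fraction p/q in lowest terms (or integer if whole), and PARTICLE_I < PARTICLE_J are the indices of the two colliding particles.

Answer: 15/4 0 1

Derivation:
Pair (0,1): pos 1,16 vel 1,-3 -> gap=15, closing at 4/unit, collide at t=15/4
Earliest collision: t=15/4 between 0 and 1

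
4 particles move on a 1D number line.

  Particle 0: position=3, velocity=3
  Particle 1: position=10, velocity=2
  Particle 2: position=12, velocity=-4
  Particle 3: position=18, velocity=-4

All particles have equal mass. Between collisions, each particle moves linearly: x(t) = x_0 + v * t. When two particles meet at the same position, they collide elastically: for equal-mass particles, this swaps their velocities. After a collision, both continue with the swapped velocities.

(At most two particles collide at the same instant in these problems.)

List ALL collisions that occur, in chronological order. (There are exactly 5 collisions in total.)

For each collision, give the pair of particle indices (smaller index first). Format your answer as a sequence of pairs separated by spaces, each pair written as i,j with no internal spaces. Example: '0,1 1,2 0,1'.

Collision at t=1/3: particles 1 and 2 swap velocities; positions: p0=4 p1=32/3 p2=32/3 p3=50/3; velocities now: v0=3 v1=-4 v2=2 v3=-4
Collision at t=9/7: particles 0 and 1 swap velocities; positions: p0=48/7 p1=48/7 p2=88/7 p3=90/7; velocities now: v0=-4 v1=3 v2=2 v3=-4
Collision at t=4/3: particles 2 and 3 swap velocities; positions: p0=20/3 p1=7 p2=38/3 p3=38/3; velocities now: v0=-4 v1=3 v2=-4 v3=2
Collision at t=15/7: particles 1 and 2 swap velocities; positions: p0=24/7 p1=66/7 p2=66/7 p3=100/7; velocities now: v0=-4 v1=-4 v2=3 v3=2
Collision at t=7: particles 2 and 3 swap velocities; positions: p0=-16 p1=-10 p2=24 p3=24; velocities now: v0=-4 v1=-4 v2=2 v3=3

Answer: 1,2 0,1 2,3 1,2 2,3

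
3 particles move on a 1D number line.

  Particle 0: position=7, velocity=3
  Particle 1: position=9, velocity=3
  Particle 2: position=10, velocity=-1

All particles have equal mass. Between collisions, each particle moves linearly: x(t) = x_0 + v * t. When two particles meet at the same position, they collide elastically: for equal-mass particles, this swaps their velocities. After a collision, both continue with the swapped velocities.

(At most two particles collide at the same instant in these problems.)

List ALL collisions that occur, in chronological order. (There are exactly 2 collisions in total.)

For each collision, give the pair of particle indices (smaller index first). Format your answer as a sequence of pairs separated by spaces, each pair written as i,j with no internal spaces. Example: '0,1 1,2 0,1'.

Answer: 1,2 0,1

Derivation:
Collision at t=1/4: particles 1 and 2 swap velocities; positions: p0=31/4 p1=39/4 p2=39/4; velocities now: v0=3 v1=-1 v2=3
Collision at t=3/4: particles 0 and 1 swap velocities; positions: p0=37/4 p1=37/4 p2=45/4; velocities now: v0=-1 v1=3 v2=3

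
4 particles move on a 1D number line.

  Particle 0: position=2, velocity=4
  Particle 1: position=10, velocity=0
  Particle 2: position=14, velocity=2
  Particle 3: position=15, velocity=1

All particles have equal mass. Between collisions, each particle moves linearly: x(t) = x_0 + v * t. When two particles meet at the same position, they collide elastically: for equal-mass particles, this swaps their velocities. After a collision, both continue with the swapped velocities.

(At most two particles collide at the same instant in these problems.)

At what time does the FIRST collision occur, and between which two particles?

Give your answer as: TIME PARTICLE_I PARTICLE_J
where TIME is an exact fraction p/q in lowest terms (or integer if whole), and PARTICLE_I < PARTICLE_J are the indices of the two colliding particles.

Pair (0,1): pos 2,10 vel 4,0 -> gap=8, closing at 4/unit, collide at t=2
Pair (1,2): pos 10,14 vel 0,2 -> not approaching (rel speed -2 <= 0)
Pair (2,3): pos 14,15 vel 2,1 -> gap=1, closing at 1/unit, collide at t=1
Earliest collision: t=1 between 2 and 3

Answer: 1 2 3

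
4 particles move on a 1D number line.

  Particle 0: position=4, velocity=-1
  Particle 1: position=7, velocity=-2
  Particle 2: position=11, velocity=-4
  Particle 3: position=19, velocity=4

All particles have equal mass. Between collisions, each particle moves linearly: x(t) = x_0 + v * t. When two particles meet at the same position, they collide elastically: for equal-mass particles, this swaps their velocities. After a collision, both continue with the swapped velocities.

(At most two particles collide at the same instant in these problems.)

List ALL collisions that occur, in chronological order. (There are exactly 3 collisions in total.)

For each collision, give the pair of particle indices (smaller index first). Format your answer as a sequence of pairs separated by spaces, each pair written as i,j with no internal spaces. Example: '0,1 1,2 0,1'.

Answer: 1,2 0,1 1,2

Derivation:
Collision at t=2: particles 1 and 2 swap velocities; positions: p0=2 p1=3 p2=3 p3=27; velocities now: v0=-1 v1=-4 v2=-2 v3=4
Collision at t=7/3: particles 0 and 1 swap velocities; positions: p0=5/3 p1=5/3 p2=7/3 p3=85/3; velocities now: v0=-4 v1=-1 v2=-2 v3=4
Collision at t=3: particles 1 and 2 swap velocities; positions: p0=-1 p1=1 p2=1 p3=31; velocities now: v0=-4 v1=-2 v2=-1 v3=4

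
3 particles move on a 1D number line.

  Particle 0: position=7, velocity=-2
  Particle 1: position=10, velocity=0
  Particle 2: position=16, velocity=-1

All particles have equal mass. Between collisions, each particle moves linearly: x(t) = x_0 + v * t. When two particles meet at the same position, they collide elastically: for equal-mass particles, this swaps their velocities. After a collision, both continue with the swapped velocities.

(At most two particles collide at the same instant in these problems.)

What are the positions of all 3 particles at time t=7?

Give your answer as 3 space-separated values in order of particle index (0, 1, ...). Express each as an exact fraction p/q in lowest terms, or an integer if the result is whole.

Collision at t=6: particles 1 and 2 swap velocities; positions: p0=-5 p1=10 p2=10; velocities now: v0=-2 v1=-1 v2=0
Advance to t=7 (no further collisions before then); velocities: v0=-2 v1=-1 v2=0; positions = -7 9 10

Answer: -7 9 10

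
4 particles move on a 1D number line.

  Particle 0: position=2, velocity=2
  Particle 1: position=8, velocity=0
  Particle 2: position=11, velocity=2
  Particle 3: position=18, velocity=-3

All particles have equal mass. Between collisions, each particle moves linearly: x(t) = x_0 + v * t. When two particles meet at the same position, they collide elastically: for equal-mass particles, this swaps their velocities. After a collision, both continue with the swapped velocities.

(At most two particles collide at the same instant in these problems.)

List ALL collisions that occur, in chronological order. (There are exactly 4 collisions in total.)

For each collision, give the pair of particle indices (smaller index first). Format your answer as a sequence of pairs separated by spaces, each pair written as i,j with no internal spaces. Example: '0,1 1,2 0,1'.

Answer: 2,3 0,1 1,2 0,1

Derivation:
Collision at t=7/5: particles 2 and 3 swap velocities; positions: p0=24/5 p1=8 p2=69/5 p3=69/5; velocities now: v0=2 v1=0 v2=-3 v3=2
Collision at t=3: particles 0 and 1 swap velocities; positions: p0=8 p1=8 p2=9 p3=17; velocities now: v0=0 v1=2 v2=-3 v3=2
Collision at t=16/5: particles 1 and 2 swap velocities; positions: p0=8 p1=42/5 p2=42/5 p3=87/5; velocities now: v0=0 v1=-3 v2=2 v3=2
Collision at t=10/3: particles 0 and 1 swap velocities; positions: p0=8 p1=8 p2=26/3 p3=53/3; velocities now: v0=-3 v1=0 v2=2 v3=2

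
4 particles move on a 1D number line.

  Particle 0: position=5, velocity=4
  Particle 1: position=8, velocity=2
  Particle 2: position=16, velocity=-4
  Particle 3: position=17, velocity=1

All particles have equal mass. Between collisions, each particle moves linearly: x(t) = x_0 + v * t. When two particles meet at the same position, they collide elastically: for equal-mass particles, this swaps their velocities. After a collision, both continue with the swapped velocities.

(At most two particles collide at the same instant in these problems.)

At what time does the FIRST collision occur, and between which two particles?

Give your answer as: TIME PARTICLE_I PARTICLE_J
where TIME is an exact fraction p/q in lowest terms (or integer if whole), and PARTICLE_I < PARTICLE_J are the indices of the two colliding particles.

Pair (0,1): pos 5,8 vel 4,2 -> gap=3, closing at 2/unit, collide at t=3/2
Pair (1,2): pos 8,16 vel 2,-4 -> gap=8, closing at 6/unit, collide at t=4/3
Pair (2,3): pos 16,17 vel -4,1 -> not approaching (rel speed -5 <= 0)
Earliest collision: t=4/3 between 1 and 2

Answer: 4/3 1 2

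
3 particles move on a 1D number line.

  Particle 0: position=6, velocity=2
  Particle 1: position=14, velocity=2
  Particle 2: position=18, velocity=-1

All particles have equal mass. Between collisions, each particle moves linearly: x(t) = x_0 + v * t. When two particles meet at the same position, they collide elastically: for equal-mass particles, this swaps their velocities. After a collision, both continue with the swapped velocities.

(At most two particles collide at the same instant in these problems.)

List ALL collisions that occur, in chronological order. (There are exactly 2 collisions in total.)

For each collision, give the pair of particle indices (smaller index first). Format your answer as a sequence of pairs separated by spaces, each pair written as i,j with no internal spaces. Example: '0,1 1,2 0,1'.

Collision at t=4/3: particles 1 and 2 swap velocities; positions: p0=26/3 p1=50/3 p2=50/3; velocities now: v0=2 v1=-1 v2=2
Collision at t=4: particles 0 and 1 swap velocities; positions: p0=14 p1=14 p2=22; velocities now: v0=-1 v1=2 v2=2

Answer: 1,2 0,1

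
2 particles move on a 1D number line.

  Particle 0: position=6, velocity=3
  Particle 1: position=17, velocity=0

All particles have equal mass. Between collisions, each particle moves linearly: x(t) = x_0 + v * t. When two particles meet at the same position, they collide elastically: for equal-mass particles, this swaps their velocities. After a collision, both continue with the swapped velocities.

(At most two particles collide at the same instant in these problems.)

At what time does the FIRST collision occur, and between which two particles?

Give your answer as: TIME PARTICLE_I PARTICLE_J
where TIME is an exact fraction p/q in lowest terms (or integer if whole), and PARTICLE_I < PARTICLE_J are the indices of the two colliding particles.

Answer: 11/3 0 1

Derivation:
Pair (0,1): pos 6,17 vel 3,0 -> gap=11, closing at 3/unit, collide at t=11/3
Earliest collision: t=11/3 between 0 and 1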